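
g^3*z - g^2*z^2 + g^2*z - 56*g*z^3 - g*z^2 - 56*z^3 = (g - 8*z)*(g + 7*z)*(g*z + z)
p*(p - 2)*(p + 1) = p^3 - p^2 - 2*p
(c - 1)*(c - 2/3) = c^2 - 5*c/3 + 2/3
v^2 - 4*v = v*(v - 4)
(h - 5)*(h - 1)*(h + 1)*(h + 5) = h^4 - 26*h^2 + 25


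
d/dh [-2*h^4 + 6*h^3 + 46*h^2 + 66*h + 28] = -8*h^3 + 18*h^2 + 92*h + 66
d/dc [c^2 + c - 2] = 2*c + 1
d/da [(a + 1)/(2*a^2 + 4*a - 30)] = (a^2/2 + a - (a + 1)^2 - 15/2)/(a^2 + 2*a - 15)^2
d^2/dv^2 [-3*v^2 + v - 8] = -6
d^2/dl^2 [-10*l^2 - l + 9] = -20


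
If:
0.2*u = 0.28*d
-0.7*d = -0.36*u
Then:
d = 0.00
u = 0.00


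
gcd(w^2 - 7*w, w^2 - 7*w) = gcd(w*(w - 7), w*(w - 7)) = w^2 - 7*w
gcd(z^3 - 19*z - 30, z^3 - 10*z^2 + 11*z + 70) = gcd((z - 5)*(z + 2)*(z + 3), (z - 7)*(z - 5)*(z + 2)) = z^2 - 3*z - 10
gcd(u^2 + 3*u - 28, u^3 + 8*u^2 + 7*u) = u + 7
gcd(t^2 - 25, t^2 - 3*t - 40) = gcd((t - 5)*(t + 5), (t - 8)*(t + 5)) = t + 5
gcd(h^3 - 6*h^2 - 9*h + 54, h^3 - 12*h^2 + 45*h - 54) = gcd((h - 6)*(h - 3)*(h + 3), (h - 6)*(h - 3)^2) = h^2 - 9*h + 18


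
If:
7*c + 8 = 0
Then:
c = -8/7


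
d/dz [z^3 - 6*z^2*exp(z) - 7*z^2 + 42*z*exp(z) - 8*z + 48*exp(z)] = -6*z^2*exp(z) + 3*z^2 + 30*z*exp(z) - 14*z + 90*exp(z) - 8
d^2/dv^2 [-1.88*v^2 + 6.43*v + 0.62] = -3.76000000000000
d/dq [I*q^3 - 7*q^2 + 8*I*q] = 3*I*q^2 - 14*q + 8*I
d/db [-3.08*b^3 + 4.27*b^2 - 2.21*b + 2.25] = -9.24*b^2 + 8.54*b - 2.21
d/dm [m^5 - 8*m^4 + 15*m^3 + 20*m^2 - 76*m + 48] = 5*m^4 - 32*m^3 + 45*m^2 + 40*m - 76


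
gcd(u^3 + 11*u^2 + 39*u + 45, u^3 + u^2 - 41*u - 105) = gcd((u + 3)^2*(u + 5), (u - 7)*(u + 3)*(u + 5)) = u^2 + 8*u + 15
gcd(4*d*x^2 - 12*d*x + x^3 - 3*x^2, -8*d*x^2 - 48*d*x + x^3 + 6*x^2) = x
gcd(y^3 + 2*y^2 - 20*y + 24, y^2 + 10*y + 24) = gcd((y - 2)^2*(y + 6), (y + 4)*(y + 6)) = y + 6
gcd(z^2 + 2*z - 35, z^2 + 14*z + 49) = z + 7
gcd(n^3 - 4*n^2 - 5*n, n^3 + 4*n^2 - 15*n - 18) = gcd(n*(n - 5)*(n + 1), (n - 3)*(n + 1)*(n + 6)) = n + 1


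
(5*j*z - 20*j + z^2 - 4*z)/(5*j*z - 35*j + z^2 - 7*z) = (z - 4)/(z - 7)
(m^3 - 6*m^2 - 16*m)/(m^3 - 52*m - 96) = m/(m + 6)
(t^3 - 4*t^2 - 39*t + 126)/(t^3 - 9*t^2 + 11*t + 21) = (t + 6)/(t + 1)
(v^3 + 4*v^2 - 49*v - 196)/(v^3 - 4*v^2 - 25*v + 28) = (v + 7)/(v - 1)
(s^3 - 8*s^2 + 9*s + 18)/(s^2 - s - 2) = (s^2 - 9*s + 18)/(s - 2)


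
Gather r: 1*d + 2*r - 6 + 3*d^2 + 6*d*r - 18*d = 3*d^2 - 17*d + r*(6*d + 2) - 6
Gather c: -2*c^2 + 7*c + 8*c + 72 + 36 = -2*c^2 + 15*c + 108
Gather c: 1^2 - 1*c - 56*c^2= -56*c^2 - c + 1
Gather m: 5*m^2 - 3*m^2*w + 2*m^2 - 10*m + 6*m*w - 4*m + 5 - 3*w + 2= m^2*(7 - 3*w) + m*(6*w - 14) - 3*w + 7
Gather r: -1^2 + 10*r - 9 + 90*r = 100*r - 10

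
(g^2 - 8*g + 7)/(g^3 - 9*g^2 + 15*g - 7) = 1/(g - 1)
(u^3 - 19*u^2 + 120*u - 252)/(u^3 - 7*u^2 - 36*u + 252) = (u - 6)/(u + 6)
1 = 1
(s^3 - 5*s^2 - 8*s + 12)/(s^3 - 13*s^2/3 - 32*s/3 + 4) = 3*(s - 1)/(3*s - 1)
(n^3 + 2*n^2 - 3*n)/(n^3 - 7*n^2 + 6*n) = (n + 3)/(n - 6)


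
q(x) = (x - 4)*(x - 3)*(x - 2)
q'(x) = (x - 4)*(x - 3) + (x - 4)*(x - 2) + (x - 3)*(x - 2) = 3*x^2 - 18*x + 26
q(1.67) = -1.02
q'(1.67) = 4.31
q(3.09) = -0.09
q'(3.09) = -0.98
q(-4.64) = -438.30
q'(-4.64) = 174.11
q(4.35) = 1.11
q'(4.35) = 4.47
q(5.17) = 8.05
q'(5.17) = 13.13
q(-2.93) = -202.60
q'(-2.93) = 104.49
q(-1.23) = -71.46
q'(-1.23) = 52.68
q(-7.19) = -1047.90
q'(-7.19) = 310.51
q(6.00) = 24.00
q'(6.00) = 26.00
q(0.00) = -24.00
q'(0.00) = 26.00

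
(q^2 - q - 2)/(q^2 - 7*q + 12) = (q^2 - q - 2)/(q^2 - 7*q + 12)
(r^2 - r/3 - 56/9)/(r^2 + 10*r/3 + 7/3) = (r - 8/3)/(r + 1)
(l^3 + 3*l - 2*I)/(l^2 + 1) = (l^2 + I*l + 2)/(l + I)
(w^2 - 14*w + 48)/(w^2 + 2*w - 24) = (w^2 - 14*w + 48)/(w^2 + 2*w - 24)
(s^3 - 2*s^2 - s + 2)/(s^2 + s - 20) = (s^3 - 2*s^2 - s + 2)/(s^2 + s - 20)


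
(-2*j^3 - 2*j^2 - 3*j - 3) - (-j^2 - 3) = -2*j^3 - j^2 - 3*j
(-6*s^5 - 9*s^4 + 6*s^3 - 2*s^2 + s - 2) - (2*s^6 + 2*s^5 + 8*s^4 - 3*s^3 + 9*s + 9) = -2*s^6 - 8*s^5 - 17*s^4 + 9*s^3 - 2*s^2 - 8*s - 11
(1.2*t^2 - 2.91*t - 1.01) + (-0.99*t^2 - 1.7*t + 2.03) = 0.21*t^2 - 4.61*t + 1.02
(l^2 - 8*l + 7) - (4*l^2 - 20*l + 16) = -3*l^2 + 12*l - 9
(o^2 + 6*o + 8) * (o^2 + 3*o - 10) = o^4 + 9*o^3 + 16*o^2 - 36*o - 80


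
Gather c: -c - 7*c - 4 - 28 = -8*c - 32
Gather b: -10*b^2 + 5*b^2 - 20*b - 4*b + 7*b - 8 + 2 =-5*b^2 - 17*b - 6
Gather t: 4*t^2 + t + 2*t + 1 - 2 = 4*t^2 + 3*t - 1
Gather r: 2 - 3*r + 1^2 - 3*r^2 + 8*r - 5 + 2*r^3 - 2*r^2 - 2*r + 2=2*r^3 - 5*r^2 + 3*r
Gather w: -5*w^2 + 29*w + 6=-5*w^2 + 29*w + 6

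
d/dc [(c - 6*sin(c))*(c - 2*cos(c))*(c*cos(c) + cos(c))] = (c + 1)*(c - 6*sin(c))*(2*sin(c) + 1)*cos(c) - (c + 1)*(c - 2*cos(c))*(6*cos(c) - 1)*cos(c) - (c - 6*sin(c))*(c - 2*cos(c))*(c*sin(c) - sqrt(2)*cos(c + pi/4))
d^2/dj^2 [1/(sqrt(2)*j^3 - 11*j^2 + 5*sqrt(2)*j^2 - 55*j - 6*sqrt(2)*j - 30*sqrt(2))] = 2*((-3*sqrt(2)*j - 5*sqrt(2) + 11)*(-sqrt(2)*j^3 - 5*sqrt(2)*j^2 + 11*j^2 + 6*sqrt(2)*j + 55*j + 30*sqrt(2)) - (-3*sqrt(2)*j^2 - 10*sqrt(2)*j + 22*j + 6*sqrt(2) + 55)^2)/(-sqrt(2)*j^3 - 5*sqrt(2)*j^2 + 11*j^2 + 6*sqrt(2)*j + 55*j + 30*sqrt(2))^3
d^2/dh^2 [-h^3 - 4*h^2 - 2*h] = -6*h - 8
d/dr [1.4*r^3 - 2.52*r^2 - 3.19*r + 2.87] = 4.2*r^2 - 5.04*r - 3.19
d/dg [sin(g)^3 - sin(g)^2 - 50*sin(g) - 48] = (3*sin(g)^2 - 2*sin(g) - 50)*cos(g)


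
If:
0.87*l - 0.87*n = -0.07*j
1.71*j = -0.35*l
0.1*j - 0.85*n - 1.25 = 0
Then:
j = 0.30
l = -1.46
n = -1.44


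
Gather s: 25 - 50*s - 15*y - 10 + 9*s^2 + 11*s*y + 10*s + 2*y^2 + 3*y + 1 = 9*s^2 + s*(11*y - 40) + 2*y^2 - 12*y + 16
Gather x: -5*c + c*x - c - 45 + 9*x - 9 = -6*c + x*(c + 9) - 54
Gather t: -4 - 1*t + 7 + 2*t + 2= t + 5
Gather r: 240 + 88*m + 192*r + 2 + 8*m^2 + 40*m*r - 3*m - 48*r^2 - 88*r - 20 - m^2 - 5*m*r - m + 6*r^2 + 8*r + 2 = 7*m^2 + 84*m - 42*r^2 + r*(35*m + 112) + 224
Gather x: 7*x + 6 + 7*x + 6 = 14*x + 12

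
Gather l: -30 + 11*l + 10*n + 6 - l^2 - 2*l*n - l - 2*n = -l^2 + l*(10 - 2*n) + 8*n - 24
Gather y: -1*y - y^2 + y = -y^2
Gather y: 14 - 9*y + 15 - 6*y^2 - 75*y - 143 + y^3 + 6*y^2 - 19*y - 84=y^3 - 103*y - 198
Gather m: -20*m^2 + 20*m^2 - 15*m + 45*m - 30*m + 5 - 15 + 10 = 0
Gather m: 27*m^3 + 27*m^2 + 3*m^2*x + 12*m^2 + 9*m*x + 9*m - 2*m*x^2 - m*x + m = 27*m^3 + m^2*(3*x + 39) + m*(-2*x^2 + 8*x + 10)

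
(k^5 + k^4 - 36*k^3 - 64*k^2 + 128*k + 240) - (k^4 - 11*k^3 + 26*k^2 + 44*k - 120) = k^5 - 25*k^3 - 90*k^2 + 84*k + 360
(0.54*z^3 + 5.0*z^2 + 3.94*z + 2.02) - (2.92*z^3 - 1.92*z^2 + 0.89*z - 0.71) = -2.38*z^3 + 6.92*z^2 + 3.05*z + 2.73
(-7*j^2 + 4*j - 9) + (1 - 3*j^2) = -10*j^2 + 4*j - 8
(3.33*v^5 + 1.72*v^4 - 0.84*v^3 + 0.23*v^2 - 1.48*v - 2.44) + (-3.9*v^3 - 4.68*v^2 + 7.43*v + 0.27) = 3.33*v^5 + 1.72*v^4 - 4.74*v^3 - 4.45*v^2 + 5.95*v - 2.17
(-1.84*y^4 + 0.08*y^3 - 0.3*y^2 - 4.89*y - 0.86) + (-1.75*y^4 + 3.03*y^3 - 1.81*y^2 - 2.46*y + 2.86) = -3.59*y^4 + 3.11*y^3 - 2.11*y^2 - 7.35*y + 2.0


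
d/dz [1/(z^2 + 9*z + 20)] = (-2*z - 9)/(z^2 + 9*z + 20)^2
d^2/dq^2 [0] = 0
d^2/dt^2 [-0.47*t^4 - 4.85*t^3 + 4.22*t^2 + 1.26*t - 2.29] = -5.64*t^2 - 29.1*t + 8.44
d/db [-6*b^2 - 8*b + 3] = -12*b - 8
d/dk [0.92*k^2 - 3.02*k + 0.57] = 1.84*k - 3.02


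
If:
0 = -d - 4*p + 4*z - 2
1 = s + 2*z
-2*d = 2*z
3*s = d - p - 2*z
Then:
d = -10/7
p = 9/7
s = -13/7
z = 10/7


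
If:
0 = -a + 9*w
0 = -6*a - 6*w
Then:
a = 0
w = 0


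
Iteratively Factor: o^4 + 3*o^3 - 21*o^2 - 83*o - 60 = (o + 3)*(o^3 - 21*o - 20) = (o + 1)*(o + 3)*(o^2 - o - 20) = (o + 1)*(o + 3)*(o + 4)*(o - 5)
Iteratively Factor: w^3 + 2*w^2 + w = (w)*(w^2 + 2*w + 1) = w*(w + 1)*(w + 1)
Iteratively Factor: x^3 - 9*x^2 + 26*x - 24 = (x - 3)*(x^2 - 6*x + 8) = (x - 3)*(x - 2)*(x - 4)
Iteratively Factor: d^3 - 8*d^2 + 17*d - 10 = (d - 1)*(d^2 - 7*d + 10) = (d - 5)*(d - 1)*(d - 2)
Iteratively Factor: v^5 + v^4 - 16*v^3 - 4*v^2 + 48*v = (v + 4)*(v^4 - 3*v^3 - 4*v^2 + 12*v) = (v + 2)*(v + 4)*(v^3 - 5*v^2 + 6*v) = (v - 2)*(v + 2)*(v + 4)*(v^2 - 3*v) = v*(v - 2)*(v + 2)*(v + 4)*(v - 3)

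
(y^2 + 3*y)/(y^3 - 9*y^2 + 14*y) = (y + 3)/(y^2 - 9*y + 14)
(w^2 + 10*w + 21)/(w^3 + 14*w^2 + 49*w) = (w + 3)/(w*(w + 7))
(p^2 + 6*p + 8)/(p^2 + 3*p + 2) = (p + 4)/(p + 1)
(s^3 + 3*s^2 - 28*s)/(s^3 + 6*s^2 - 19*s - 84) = s/(s + 3)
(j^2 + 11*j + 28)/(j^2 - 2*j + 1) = (j^2 + 11*j + 28)/(j^2 - 2*j + 1)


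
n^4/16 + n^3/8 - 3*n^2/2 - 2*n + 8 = (n/4 + 1)^2*(n - 4)*(n - 2)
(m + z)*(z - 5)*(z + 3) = m*z^2 - 2*m*z - 15*m + z^3 - 2*z^2 - 15*z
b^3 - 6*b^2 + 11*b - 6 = (b - 3)*(b - 2)*(b - 1)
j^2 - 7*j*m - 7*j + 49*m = (j - 7)*(j - 7*m)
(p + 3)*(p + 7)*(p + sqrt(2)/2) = p^3 + sqrt(2)*p^2/2 + 10*p^2 + 5*sqrt(2)*p + 21*p + 21*sqrt(2)/2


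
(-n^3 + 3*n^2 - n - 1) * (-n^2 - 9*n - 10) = n^5 + 6*n^4 - 16*n^3 - 20*n^2 + 19*n + 10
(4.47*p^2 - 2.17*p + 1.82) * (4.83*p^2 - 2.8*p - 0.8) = 21.5901*p^4 - 22.9971*p^3 + 11.2906*p^2 - 3.36*p - 1.456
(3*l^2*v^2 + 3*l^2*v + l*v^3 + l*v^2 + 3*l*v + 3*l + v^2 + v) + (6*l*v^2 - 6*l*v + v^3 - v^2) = 3*l^2*v^2 + 3*l^2*v + l*v^3 + 7*l*v^2 - 3*l*v + 3*l + v^3 + v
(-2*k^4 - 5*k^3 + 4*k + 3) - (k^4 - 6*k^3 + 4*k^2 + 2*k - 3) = -3*k^4 + k^3 - 4*k^2 + 2*k + 6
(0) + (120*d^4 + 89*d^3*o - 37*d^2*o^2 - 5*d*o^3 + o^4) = 120*d^4 + 89*d^3*o - 37*d^2*o^2 - 5*d*o^3 + o^4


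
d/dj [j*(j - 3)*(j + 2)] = 3*j^2 - 2*j - 6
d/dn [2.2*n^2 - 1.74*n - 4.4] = 4.4*n - 1.74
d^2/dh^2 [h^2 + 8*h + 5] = 2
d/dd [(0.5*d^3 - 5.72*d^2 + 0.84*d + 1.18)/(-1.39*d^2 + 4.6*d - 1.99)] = (-0.695*d^4 + 4.6*d^3 - 28.1294*d^2 + 26.046*d - 7.0996)/(1.9321*d^4 - 12.788*d^3 + 26.6922*d^2 - 18.308*d + 3.9601)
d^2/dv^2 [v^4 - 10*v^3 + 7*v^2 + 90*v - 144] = 12*v^2 - 60*v + 14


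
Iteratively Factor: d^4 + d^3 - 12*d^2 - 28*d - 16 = (d + 2)*(d^3 - d^2 - 10*d - 8) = (d + 2)^2*(d^2 - 3*d - 4) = (d + 1)*(d + 2)^2*(d - 4)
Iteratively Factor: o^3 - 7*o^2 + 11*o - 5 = (o - 5)*(o^2 - 2*o + 1) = (o - 5)*(o - 1)*(o - 1)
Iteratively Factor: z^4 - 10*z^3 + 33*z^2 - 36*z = (z - 3)*(z^3 - 7*z^2 + 12*z) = z*(z - 3)*(z^2 - 7*z + 12) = z*(z - 4)*(z - 3)*(z - 3)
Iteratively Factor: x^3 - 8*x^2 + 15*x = (x - 5)*(x^2 - 3*x) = (x - 5)*(x - 3)*(x)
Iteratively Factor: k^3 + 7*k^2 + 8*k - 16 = (k + 4)*(k^2 + 3*k - 4) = (k + 4)^2*(k - 1)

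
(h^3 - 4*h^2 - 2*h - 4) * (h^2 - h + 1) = h^5 - 5*h^4 + 3*h^3 - 6*h^2 + 2*h - 4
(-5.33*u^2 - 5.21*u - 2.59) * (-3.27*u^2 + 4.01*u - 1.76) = 17.4291*u^4 - 4.3366*u^3 - 3.042*u^2 - 1.2163*u + 4.5584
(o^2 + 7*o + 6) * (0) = 0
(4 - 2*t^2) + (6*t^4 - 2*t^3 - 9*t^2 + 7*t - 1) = 6*t^4 - 2*t^3 - 11*t^2 + 7*t + 3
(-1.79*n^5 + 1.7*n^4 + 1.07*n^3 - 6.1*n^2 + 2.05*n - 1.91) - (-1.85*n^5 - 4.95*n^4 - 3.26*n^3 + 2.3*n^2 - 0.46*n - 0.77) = 0.0600000000000001*n^5 + 6.65*n^4 + 4.33*n^3 - 8.4*n^2 + 2.51*n - 1.14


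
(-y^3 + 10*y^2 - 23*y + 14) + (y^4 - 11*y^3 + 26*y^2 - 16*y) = y^4 - 12*y^3 + 36*y^2 - 39*y + 14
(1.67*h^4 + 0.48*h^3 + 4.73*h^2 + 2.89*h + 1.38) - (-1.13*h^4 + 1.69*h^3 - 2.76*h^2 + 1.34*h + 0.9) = 2.8*h^4 - 1.21*h^3 + 7.49*h^2 + 1.55*h + 0.48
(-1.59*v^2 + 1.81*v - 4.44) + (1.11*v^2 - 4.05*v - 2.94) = -0.48*v^2 - 2.24*v - 7.38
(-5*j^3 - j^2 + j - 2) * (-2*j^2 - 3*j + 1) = 10*j^5 + 17*j^4 - 4*j^3 + 7*j - 2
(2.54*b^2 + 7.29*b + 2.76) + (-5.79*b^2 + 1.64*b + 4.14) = -3.25*b^2 + 8.93*b + 6.9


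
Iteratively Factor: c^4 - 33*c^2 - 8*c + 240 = (c - 5)*(c^3 + 5*c^2 - 8*c - 48) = (c - 5)*(c - 3)*(c^2 + 8*c + 16) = (c - 5)*(c - 3)*(c + 4)*(c + 4)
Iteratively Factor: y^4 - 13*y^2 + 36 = (y - 3)*(y^3 + 3*y^2 - 4*y - 12) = (y - 3)*(y - 2)*(y^2 + 5*y + 6) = (y - 3)*(y - 2)*(y + 2)*(y + 3)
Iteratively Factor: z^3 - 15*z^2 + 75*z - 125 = (z - 5)*(z^2 - 10*z + 25) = (z - 5)^2*(z - 5)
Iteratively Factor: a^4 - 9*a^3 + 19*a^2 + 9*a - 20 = (a - 1)*(a^3 - 8*a^2 + 11*a + 20) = (a - 4)*(a - 1)*(a^2 - 4*a - 5) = (a - 5)*(a - 4)*(a - 1)*(a + 1)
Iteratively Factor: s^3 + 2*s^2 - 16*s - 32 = (s + 4)*(s^2 - 2*s - 8) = (s - 4)*(s + 4)*(s + 2)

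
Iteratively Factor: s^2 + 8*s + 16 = (s + 4)*(s + 4)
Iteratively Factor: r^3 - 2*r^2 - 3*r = (r)*(r^2 - 2*r - 3) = r*(r + 1)*(r - 3)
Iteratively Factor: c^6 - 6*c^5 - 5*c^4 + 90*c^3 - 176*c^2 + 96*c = (c - 1)*(c^5 - 5*c^4 - 10*c^3 + 80*c^2 - 96*c) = (c - 3)*(c - 1)*(c^4 - 2*c^3 - 16*c^2 + 32*c) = (c - 3)*(c - 1)*(c + 4)*(c^3 - 6*c^2 + 8*c) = c*(c - 3)*(c - 1)*(c + 4)*(c^2 - 6*c + 8) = c*(c - 3)*(c - 2)*(c - 1)*(c + 4)*(c - 4)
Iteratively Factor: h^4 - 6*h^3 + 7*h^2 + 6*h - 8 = (h + 1)*(h^3 - 7*h^2 + 14*h - 8) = (h - 4)*(h + 1)*(h^2 - 3*h + 2) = (h - 4)*(h - 2)*(h + 1)*(h - 1)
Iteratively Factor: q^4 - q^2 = (q + 1)*(q^3 - q^2) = q*(q + 1)*(q^2 - q) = q^2*(q + 1)*(q - 1)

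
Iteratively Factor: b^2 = (b)*(b)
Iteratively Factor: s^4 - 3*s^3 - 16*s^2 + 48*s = (s + 4)*(s^3 - 7*s^2 + 12*s) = (s - 4)*(s + 4)*(s^2 - 3*s) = (s - 4)*(s - 3)*(s + 4)*(s)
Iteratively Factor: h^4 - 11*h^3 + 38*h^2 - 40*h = (h)*(h^3 - 11*h^2 + 38*h - 40) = h*(h - 2)*(h^2 - 9*h + 20) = h*(h - 5)*(h - 2)*(h - 4)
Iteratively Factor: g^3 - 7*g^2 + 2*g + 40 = (g + 2)*(g^2 - 9*g + 20) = (g - 4)*(g + 2)*(g - 5)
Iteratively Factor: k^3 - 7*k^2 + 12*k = (k)*(k^2 - 7*k + 12) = k*(k - 4)*(k - 3)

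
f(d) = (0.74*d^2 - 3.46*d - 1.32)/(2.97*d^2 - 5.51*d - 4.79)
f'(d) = (5.51 - 5.94*d)*(0.74*d^2 - 3.46*d - 1.32)/(2.97*d^2 - 5.51*d - 4.79)^2 + (1.48*d - 3.46)/(2.97*d^2 - 5.51*d - 4.79) = (6.1988*d^2 + 0.751600000000002*d + 9.3002)/(8.8209*d^4 - 32.7294*d^3 + 1.9075*d^2 + 52.7858*d + 22.9441)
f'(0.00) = 0.41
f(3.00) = -0.93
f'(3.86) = 0.32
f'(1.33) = 0.45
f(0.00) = 0.28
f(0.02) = 0.28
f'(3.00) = 2.30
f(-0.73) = 1.96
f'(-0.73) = 18.15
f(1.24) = 0.63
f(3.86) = -0.20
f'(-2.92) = 0.04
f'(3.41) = 0.70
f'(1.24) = 0.40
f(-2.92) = 0.41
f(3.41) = -0.41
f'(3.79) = 0.35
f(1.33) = 0.67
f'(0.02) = 0.39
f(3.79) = -0.22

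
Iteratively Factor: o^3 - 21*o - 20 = (o - 5)*(o^2 + 5*o + 4) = (o - 5)*(o + 4)*(o + 1)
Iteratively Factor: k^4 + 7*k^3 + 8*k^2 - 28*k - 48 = (k + 4)*(k^3 + 3*k^2 - 4*k - 12) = (k + 3)*(k + 4)*(k^2 - 4) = (k - 2)*(k + 3)*(k + 4)*(k + 2)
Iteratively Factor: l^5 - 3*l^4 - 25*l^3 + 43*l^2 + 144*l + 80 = (l + 4)*(l^4 - 7*l^3 + 3*l^2 + 31*l + 20) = (l + 1)*(l + 4)*(l^3 - 8*l^2 + 11*l + 20) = (l - 5)*(l + 1)*(l + 4)*(l^2 - 3*l - 4) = (l - 5)*(l + 1)^2*(l + 4)*(l - 4)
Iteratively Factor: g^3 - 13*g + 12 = (g - 3)*(g^2 + 3*g - 4) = (g - 3)*(g - 1)*(g + 4)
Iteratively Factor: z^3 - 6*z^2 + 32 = (z - 4)*(z^2 - 2*z - 8) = (z - 4)*(z + 2)*(z - 4)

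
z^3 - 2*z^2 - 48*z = z*(z - 8)*(z + 6)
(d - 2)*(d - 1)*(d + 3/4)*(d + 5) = d^4 + 11*d^3/4 - 23*d^2/2 + d/4 + 15/2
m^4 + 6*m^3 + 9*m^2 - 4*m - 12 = (m - 1)*(m + 2)^2*(m + 3)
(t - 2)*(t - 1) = t^2 - 3*t + 2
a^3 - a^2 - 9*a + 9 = (a - 3)*(a - 1)*(a + 3)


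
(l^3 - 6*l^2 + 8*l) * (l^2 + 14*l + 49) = l^5 + 8*l^4 - 27*l^3 - 182*l^2 + 392*l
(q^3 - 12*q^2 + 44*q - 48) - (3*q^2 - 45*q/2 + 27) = q^3 - 15*q^2 + 133*q/2 - 75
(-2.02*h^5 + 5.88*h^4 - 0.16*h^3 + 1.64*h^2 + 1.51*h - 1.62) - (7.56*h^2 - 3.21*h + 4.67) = -2.02*h^5 + 5.88*h^4 - 0.16*h^3 - 5.92*h^2 + 4.72*h - 6.29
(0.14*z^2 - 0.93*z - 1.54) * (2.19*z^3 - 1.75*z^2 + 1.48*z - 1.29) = 0.3066*z^5 - 2.2817*z^4 - 1.5379*z^3 + 1.138*z^2 - 1.0795*z + 1.9866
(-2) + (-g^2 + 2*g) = -g^2 + 2*g - 2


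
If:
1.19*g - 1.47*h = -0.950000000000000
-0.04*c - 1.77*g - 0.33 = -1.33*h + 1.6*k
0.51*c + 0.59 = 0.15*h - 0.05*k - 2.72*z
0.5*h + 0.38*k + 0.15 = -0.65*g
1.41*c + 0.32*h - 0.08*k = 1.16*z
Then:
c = -0.15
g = -0.67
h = 0.10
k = 0.63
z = -0.20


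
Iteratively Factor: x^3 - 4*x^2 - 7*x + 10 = (x - 5)*(x^2 + x - 2) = (x - 5)*(x + 2)*(x - 1)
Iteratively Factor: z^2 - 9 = (z - 3)*(z + 3)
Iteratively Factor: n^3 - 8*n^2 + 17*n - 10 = (n - 5)*(n^2 - 3*n + 2) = (n - 5)*(n - 1)*(n - 2)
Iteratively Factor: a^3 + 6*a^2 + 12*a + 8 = (a + 2)*(a^2 + 4*a + 4) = (a + 2)^2*(a + 2)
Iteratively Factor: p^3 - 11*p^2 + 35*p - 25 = (p - 1)*(p^2 - 10*p + 25) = (p - 5)*(p - 1)*(p - 5)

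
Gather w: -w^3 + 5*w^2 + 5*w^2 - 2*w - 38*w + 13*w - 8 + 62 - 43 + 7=-w^3 + 10*w^2 - 27*w + 18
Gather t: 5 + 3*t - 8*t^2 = -8*t^2 + 3*t + 5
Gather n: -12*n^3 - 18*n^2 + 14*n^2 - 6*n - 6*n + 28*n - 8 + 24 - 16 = -12*n^3 - 4*n^2 + 16*n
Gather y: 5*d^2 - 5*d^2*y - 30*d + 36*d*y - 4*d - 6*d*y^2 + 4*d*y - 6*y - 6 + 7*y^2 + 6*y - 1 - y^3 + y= 5*d^2 - 34*d - y^3 + y^2*(7 - 6*d) + y*(-5*d^2 + 40*d + 1) - 7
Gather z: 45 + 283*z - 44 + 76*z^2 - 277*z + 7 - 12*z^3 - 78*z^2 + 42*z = -12*z^3 - 2*z^2 + 48*z + 8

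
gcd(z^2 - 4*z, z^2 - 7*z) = z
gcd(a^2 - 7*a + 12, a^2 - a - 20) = 1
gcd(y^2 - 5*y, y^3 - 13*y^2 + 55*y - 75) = y - 5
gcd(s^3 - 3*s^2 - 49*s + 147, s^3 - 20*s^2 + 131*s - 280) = s - 7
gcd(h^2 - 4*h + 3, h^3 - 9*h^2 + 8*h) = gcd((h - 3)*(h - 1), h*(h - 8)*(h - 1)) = h - 1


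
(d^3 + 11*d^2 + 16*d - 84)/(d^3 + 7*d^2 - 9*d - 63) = (d^2 + 4*d - 12)/(d^2 - 9)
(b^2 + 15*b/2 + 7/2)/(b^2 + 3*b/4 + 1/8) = 4*(b + 7)/(4*b + 1)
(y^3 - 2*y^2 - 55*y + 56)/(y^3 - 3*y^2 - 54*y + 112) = (y - 1)/(y - 2)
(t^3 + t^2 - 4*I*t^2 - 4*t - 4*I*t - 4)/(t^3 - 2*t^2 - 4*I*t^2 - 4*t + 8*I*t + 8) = (t + 1)/(t - 2)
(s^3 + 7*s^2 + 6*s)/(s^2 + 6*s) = s + 1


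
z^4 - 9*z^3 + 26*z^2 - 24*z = z*(z - 4)*(z - 3)*(z - 2)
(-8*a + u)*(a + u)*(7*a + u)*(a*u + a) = -56*a^4*u - 56*a^4 - 57*a^3*u^2 - 57*a^3*u + a*u^4 + a*u^3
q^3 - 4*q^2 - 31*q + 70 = (q - 7)*(q - 2)*(q + 5)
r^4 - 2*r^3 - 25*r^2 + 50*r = r*(r - 5)*(r - 2)*(r + 5)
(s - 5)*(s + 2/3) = s^2 - 13*s/3 - 10/3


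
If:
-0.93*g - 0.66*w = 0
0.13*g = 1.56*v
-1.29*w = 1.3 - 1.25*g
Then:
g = 0.42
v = 0.04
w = -0.60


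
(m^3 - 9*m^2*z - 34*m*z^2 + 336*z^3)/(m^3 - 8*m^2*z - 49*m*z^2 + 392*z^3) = (m + 6*z)/(m + 7*z)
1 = 1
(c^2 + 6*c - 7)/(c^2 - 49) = (c - 1)/(c - 7)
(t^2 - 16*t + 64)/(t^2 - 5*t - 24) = (t - 8)/(t + 3)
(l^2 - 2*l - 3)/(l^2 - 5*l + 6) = (l + 1)/(l - 2)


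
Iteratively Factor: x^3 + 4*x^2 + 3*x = (x + 1)*(x^2 + 3*x) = (x + 1)*(x + 3)*(x)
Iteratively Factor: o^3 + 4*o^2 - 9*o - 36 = (o + 3)*(o^2 + o - 12) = (o - 3)*(o + 3)*(o + 4)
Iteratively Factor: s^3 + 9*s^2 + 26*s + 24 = (s + 4)*(s^2 + 5*s + 6) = (s + 3)*(s + 4)*(s + 2)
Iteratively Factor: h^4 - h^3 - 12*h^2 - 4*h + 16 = (h + 2)*(h^3 - 3*h^2 - 6*h + 8) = (h + 2)^2*(h^2 - 5*h + 4) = (h - 4)*(h + 2)^2*(h - 1)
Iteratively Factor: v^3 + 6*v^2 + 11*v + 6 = (v + 3)*(v^2 + 3*v + 2) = (v + 1)*(v + 3)*(v + 2)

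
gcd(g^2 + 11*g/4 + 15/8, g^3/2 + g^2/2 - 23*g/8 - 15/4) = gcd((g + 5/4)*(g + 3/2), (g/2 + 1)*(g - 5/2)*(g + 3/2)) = g + 3/2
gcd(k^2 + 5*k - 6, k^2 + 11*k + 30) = k + 6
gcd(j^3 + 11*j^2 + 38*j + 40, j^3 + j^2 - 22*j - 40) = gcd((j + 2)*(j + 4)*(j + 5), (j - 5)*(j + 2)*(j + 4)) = j^2 + 6*j + 8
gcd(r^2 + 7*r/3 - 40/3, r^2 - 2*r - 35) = r + 5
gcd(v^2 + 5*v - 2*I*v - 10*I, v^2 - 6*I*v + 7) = 1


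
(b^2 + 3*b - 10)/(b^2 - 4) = (b + 5)/(b + 2)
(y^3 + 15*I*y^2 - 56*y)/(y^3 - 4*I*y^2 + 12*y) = (y^2 + 15*I*y - 56)/(y^2 - 4*I*y + 12)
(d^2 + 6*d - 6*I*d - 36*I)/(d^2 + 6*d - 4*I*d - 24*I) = (d - 6*I)/(d - 4*I)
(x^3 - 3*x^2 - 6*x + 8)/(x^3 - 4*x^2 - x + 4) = (x + 2)/(x + 1)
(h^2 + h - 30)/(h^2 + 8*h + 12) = (h - 5)/(h + 2)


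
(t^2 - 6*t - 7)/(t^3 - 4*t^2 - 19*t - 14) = 1/(t + 2)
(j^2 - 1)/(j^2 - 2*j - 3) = (j - 1)/(j - 3)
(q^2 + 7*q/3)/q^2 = (q + 7/3)/q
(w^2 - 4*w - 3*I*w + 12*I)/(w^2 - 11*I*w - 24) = (w - 4)/(w - 8*I)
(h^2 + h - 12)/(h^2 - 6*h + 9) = (h + 4)/(h - 3)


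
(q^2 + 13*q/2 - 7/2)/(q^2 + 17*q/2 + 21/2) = (2*q - 1)/(2*q + 3)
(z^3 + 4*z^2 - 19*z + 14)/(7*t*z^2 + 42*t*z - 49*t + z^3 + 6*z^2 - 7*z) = (z - 2)/(7*t + z)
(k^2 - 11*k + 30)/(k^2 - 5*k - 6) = (k - 5)/(k + 1)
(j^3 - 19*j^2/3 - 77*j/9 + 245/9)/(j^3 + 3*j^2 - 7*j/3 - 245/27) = 3*(j - 7)/(3*j + 7)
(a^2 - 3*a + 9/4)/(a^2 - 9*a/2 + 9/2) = (a - 3/2)/(a - 3)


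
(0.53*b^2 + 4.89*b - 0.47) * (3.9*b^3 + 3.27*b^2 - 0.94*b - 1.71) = 2.067*b^5 + 20.8041*b^4 + 13.6591*b^3 - 7.0398*b^2 - 7.9201*b + 0.8037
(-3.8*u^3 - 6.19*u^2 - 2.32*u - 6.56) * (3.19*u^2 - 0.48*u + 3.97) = -12.122*u^5 - 17.9221*u^4 - 19.5156*u^3 - 44.3871*u^2 - 6.0616*u - 26.0432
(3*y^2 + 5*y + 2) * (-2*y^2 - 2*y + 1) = -6*y^4 - 16*y^3 - 11*y^2 + y + 2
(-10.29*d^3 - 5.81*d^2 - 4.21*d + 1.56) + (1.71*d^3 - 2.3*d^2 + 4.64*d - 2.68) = -8.58*d^3 - 8.11*d^2 + 0.43*d - 1.12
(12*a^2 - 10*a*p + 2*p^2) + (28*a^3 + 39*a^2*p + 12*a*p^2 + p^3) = 28*a^3 + 39*a^2*p + 12*a^2 + 12*a*p^2 - 10*a*p + p^3 + 2*p^2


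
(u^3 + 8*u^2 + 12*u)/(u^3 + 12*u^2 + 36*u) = (u + 2)/(u + 6)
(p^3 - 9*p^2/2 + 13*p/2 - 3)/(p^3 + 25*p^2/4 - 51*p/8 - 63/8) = 4*(p^2 - 3*p + 2)/(4*p^2 + 31*p + 21)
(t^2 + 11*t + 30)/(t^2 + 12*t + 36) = (t + 5)/(t + 6)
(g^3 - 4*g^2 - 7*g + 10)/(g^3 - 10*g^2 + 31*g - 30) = (g^2 + g - 2)/(g^2 - 5*g + 6)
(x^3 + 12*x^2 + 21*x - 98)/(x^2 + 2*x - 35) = (x^2 + 5*x - 14)/(x - 5)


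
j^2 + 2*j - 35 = (j - 5)*(j + 7)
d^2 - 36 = (d - 6)*(d + 6)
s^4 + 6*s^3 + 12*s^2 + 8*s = s*(s + 2)^3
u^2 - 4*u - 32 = (u - 8)*(u + 4)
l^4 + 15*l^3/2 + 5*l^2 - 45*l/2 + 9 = (l - 1)*(l - 1/2)*(l + 3)*(l + 6)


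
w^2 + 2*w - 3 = (w - 1)*(w + 3)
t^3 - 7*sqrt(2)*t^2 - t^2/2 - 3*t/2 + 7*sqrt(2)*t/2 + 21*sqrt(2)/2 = (t - 3/2)*(t + 1)*(t - 7*sqrt(2))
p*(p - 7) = p^2 - 7*p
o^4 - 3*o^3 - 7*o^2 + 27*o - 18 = (o - 3)*(o - 2)*(o - 1)*(o + 3)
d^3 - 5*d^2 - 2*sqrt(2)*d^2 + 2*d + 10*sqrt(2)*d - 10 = (d - 5)*(d - sqrt(2))^2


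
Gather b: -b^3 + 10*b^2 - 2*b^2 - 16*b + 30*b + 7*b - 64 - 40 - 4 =-b^3 + 8*b^2 + 21*b - 108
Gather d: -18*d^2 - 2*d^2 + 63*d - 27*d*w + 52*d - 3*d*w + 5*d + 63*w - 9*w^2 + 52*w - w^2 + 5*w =-20*d^2 + d*(120 - 30*w) - 10*w^2 + 120*w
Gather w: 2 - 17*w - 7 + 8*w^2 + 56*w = 8*w^2 + 39*w - 5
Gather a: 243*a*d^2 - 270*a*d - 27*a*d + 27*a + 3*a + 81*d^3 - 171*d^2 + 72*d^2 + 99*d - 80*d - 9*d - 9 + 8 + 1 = a*(243*d^2 - 297*d + 30) + 81*d^3 - 99*d^2 + 10*d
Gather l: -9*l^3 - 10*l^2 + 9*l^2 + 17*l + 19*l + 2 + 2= -9*l^3 - l^2 + 36*l + 4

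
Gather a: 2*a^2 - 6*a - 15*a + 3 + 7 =2*a^2 - 21*a + 10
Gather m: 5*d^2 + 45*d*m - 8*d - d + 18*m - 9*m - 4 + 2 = 5*d^2 - 9*d + m*(45*d + 9) - 2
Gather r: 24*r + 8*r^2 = 8*r^2 + 24*r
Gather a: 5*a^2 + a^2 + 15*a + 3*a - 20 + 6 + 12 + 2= 6*a^2 + 18*a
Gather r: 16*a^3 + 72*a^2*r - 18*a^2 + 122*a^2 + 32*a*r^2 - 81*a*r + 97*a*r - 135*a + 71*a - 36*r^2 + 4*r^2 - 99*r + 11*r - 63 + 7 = 16*a^3 + 104*a^2 - 64*a + r^2*(32*a - 32) + r*(72*a^2 + 16*a - 88) - 56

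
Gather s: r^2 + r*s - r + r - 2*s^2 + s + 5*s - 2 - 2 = r^2 - 2*s^2 + s*(r + 6) - 4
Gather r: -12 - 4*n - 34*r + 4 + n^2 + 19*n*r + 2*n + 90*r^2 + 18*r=n^2 - 2*n + 90*r^2 + r*(19*n - 16) - 8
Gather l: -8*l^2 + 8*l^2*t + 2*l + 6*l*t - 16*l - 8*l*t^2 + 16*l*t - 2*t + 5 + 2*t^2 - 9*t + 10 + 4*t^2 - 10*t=l^2*(8*t - 8) + l*(-8*t^2 + 22*t - 14) + 6*t^2 - 21*t + 15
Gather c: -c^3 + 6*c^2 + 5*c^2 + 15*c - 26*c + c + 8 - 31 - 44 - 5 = -c^3 + 11*c^2 - 10*c - 72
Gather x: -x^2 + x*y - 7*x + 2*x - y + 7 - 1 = -x^2 + x*(y - 5) - y + 6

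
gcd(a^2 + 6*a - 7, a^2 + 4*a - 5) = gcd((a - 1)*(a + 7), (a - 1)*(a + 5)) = a - 1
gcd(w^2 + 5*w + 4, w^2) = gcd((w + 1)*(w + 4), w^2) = 1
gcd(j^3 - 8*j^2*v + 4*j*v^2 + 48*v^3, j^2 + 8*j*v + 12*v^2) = j + 2*v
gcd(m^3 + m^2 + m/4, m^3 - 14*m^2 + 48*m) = m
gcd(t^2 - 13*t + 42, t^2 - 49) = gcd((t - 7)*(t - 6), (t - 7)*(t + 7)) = t - 7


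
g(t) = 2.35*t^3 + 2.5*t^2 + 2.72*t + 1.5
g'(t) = 7.05*t^2 + 5.0*t + 2.72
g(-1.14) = -1.83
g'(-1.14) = 6.18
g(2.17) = 43.19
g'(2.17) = 46.77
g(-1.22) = -2.36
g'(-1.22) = 7.11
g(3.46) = 138.18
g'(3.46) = 104.42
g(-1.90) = -10.76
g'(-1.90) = 18.67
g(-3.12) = -54.02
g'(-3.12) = 55.75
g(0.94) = 8.22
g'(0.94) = 13.65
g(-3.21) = -59.20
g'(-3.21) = 59.31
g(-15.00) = -7408.05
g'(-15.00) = 1513.97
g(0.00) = 1.50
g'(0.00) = 2.72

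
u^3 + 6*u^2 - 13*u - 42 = (u - 3)*(u + 2)*(u + 7)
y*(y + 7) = y^2 + 7*y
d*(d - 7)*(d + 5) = d^3 - 2*d^2 - 35*d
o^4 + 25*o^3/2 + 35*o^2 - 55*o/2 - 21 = (o - 1)*(o + 1/2)*(o + 6)*(o + 7)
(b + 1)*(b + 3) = b^2 + 4*b + 3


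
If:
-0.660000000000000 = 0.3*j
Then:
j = -2.20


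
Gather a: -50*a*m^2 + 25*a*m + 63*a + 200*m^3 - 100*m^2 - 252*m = a*(-50*m^2 + 25*m + 63) + 200*m^3 - 100*m^2 - 252*m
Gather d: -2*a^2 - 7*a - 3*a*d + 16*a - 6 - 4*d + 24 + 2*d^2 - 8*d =-2*a^2 + 9*a + 2*d^2 + d*(-3*a - 12) + 18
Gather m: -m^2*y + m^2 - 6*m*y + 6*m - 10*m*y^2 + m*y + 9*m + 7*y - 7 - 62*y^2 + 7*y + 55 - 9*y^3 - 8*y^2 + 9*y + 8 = m^2*(1 - y) + m*(-10*y^2 - 5*y + 15) - 9*y^3 - 70*y^2 + 23*y + 56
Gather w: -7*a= -7*a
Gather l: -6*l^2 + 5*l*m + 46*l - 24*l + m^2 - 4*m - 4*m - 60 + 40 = -6*l^2 + l*(5*m + 22) + m^2 - 8*m - 20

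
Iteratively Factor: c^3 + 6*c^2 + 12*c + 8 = (c + 2)*(c^2 + 4*c + 4) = (c + 2)^2*(c + 2)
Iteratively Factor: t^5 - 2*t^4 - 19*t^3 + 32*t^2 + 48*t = (t + 1)*(t^4 - 3*t^3 - 16*t^2 + 48*t) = (t - 3)*(t + 1)*(t^3 - 16*t) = t*(t - 3)*(t + 1)*(t^2 - 16) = t*(t - 3)*(t + 1)*(t + 4)*(t - 4)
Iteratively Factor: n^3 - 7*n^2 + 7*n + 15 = (n - 5)*(n^2 - 2*n - 3) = (n - 5)*(n - 3)*(n + 1)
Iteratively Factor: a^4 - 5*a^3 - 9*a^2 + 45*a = (a - 3)*(a^3 - 2*a^2 - 15*a) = (a - 5)*(a - 3)*(a^2 + 3*a) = (a - 5)*(a - 3)*(a + 3)*(a)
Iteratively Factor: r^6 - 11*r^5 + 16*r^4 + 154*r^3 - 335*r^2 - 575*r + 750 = (r + 2)*(r^5 - 13*r^4 + 42*r^3 + 70*r^2 - 475*r + 375) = (r + 2)*(r + 3)*(r^4 - 16*r^3 + 90*r^2 - 200*r + 125) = (r - 1)*(r + 2)*(r + 3)*(r^3 - 15*r^2 + 75*r - 125) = (r - 5)*(r - 1)*(r + 2)*(r + 3)*(r^2 - 10*r + 25) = (r - 5)^2*(r - 1)*(r + 2)*(r + 3)*(r - 5)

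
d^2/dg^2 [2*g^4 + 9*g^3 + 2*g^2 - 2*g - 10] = 24*g^2 + 54*g + 4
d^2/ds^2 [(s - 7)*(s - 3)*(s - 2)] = 6*s - 24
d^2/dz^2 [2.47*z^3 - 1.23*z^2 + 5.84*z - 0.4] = 14.82*z - 2.46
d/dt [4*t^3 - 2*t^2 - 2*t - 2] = 12*t^2 - 4*t - 2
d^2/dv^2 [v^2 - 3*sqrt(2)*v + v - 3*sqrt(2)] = 2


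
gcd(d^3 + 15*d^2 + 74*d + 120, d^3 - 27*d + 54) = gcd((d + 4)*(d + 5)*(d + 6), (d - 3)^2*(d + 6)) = d + 6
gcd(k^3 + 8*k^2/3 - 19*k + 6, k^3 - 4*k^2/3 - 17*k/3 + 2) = k^2 - 10*k/3 + 1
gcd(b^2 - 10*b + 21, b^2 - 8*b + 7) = b - 7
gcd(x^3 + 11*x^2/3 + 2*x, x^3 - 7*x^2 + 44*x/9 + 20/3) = x + 2/3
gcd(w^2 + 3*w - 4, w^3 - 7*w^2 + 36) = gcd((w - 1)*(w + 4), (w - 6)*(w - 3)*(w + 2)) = 1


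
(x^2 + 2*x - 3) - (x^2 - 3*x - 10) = 5*x + 7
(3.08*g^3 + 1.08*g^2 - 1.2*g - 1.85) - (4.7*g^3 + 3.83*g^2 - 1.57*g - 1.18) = -1.62*g^3 - 2.75*g^2 + 0.37*g - 0.67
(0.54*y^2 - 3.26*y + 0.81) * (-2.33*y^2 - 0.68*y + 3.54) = -1.2582*y^4 + 7.2286*y^3 + 2.2411*y^2 - 12.0912*y + 2.8674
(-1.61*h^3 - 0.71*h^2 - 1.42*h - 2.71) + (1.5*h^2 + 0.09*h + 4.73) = -1.61*h^3 + 0.79*h^2 - 1.33*h + 2.02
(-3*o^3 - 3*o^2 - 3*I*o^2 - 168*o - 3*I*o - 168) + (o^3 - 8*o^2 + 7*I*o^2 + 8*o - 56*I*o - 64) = -2*o^3 - 11*o^2 + 4*I*o^2 - 160*o - 59*I*o - 232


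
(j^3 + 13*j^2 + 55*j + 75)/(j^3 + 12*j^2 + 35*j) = (j^2 + 8*j + 15)/(j*(j + 7))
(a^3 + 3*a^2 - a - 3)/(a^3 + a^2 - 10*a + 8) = (a^2 + 4*a + 3)/(a^2 + 2*a - 8)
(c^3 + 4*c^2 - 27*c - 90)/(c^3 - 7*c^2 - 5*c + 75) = (c + 6)/(c - 5)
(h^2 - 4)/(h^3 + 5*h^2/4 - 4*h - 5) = 4/(4*h + 5)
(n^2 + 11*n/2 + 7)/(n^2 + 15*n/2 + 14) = (n + 2)/(n + 4)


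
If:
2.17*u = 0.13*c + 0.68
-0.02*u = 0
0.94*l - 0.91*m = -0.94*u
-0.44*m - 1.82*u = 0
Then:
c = -5.23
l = 0.00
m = 0.00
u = 0.00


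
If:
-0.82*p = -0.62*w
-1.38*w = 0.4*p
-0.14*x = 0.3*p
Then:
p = 0.00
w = 0.00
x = 0.00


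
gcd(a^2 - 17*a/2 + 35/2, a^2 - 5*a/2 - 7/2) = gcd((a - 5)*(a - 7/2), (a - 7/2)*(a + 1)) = a - 7/2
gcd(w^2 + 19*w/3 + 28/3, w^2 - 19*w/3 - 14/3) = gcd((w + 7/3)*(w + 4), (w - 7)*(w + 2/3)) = 1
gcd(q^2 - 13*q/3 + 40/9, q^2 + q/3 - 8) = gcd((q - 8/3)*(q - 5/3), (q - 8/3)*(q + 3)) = q - 8/3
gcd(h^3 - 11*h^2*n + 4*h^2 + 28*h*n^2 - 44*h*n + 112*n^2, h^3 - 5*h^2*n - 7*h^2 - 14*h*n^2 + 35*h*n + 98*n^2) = h - 7*n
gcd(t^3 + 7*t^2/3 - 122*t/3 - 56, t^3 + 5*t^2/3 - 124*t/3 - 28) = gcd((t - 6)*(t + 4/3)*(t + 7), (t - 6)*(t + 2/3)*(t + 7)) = t^2 + t - 42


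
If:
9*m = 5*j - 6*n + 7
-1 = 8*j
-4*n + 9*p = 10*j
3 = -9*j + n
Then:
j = -1/8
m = -13/24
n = 15/8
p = 25/36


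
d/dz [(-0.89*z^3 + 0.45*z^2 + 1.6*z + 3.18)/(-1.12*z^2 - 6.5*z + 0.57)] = (0.9968*z^4 + 11.57*z^3 - 2.6549*z^2 + 7.6362*z + 21.582)/(1.2544*z^4 + 14.56*z^3 + 40.9732*z^2 - 7.41*z + 0.3249)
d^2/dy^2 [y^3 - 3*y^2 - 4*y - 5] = 6*y - 6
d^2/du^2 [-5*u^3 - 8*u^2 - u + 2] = -30*u - 16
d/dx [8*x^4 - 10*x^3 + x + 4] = 32*x^3 - 30*x^2 + 1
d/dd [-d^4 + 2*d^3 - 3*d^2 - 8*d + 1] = -4*d^3 + 6*d^2 - 6*d - 8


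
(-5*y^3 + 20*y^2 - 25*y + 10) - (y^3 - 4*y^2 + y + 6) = -6*y^3 + 24*y^2 - 26*y + 4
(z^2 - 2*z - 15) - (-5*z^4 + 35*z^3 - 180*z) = 5*z^4 - 35*z^3 + z^2 + 178*z - 15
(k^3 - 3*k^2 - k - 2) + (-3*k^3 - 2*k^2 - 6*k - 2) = -2*k^3 - 5*k^2 - 7*k - 4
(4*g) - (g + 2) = 3*g - 2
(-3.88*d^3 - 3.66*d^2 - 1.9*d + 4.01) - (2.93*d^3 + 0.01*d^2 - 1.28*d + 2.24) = -6.81*d^3 - 3.67*d^2 - 0.62*d + 1.77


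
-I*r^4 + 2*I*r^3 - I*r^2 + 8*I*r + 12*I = (r - 3)*(r - 2*I)*(r + 2*I)*(-I*r - I)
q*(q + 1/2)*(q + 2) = q^3 + 5*q^2/2 + q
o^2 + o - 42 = (o - 6)*(o + 7)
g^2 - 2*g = g*(g - 2)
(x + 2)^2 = x^2 + 4*x + 4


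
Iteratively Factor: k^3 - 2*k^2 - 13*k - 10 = (k + 1)*(k^2 - 3*k - 10) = (k - 5)*(k + 1)*(k + 2)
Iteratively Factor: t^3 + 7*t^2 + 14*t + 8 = (t + 4)*(t^2 + 3*t + 2) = (t + 2)*(t + 4)*(t + 1)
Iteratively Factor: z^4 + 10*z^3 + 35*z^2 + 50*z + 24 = (z + 3)*(z^3 + 7*z^2 + 14*z + 8) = (z + 3)*(z + 4)*(z^2 + 3*z + 2) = (z + 2)*(z + 3)*(z + 4)*(z + 1)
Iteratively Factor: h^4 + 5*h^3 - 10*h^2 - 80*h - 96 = (h - 4)*(h^3 + 9*h^2 + 26*h + 24) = (h - 4)*(h + 3)*(h^2 + 6*h + 8) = (h - 4)*(h + 2)*(h + 3)*(h + 4)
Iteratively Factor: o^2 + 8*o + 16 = (o + 4)*(o + 4)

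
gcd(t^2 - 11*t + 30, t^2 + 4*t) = 1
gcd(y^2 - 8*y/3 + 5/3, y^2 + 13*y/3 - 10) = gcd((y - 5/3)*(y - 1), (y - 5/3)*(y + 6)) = y - 5/3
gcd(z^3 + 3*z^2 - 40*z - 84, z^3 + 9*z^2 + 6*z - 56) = z + 7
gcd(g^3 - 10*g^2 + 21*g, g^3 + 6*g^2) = g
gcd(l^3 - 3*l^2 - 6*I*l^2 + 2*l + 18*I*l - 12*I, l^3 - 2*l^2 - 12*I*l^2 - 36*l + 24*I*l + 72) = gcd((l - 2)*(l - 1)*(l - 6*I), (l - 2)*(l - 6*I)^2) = l^2 + l*(-2 - 6*I) + 12*I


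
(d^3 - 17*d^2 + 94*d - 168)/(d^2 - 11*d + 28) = d - 6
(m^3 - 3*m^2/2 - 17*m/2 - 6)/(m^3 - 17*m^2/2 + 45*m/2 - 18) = (2*m^2 + 5*m + 3)/(2*m^2 - 9*m + 9)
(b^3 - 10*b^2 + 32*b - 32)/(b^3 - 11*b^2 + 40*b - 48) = (b - 2)/(b - 3)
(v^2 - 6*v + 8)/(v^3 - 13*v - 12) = (v - 2)/(v^2 + 4*v + 3)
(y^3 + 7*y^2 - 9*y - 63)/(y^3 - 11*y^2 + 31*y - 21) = (y^2 + 10*y + 21)/(y^2 - 8*y + 7)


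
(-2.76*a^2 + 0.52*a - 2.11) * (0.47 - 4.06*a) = 11.2056*a^3 - 3.4084*a^2 + 8.811*a - 0.9917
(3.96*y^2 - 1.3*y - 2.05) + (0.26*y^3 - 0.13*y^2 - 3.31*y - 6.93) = 0.26*y^3 + 3.83*y^2 - 4.61*y - 8.98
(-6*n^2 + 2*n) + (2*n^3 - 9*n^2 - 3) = 2*n^3 - 15*n^2 + 2*n - 3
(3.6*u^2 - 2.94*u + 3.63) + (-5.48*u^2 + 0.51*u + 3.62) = -1.88*u^2 - 2.43*u + 7.25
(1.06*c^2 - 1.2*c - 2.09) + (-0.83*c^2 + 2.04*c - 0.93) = 0.23*c^2 + 0.84*c - 3.02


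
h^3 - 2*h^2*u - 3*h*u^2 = h*(h - 3*u)*(h + u)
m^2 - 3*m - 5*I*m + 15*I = (m - 3)*(m - 5*I)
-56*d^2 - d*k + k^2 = (-8*d + k)*(7*d + k)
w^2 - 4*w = w*(w - 4)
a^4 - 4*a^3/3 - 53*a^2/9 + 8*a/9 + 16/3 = (a - 3)*(a - 1)*(a + 4/3)^2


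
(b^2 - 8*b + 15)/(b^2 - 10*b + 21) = (b - 5)/(b - 7)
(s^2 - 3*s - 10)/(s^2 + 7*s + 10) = (s - 5)/(s + 5)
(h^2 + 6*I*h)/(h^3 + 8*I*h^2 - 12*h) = 1/(h + 2*I)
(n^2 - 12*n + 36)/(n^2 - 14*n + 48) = (n - 6)/(n - 8)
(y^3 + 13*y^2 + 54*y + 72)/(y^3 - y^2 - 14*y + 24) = (y^2 + 9*y + 18)/(y^2 - 5*y + 6)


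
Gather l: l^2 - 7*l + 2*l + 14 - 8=l^2 - 5*l + 6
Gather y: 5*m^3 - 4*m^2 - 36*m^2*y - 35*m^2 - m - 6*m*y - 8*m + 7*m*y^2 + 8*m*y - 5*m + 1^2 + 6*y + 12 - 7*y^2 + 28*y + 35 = 5*m^3 - 39*m^2 - 14*m + y^2*(7*m - 7) + y*(-36*m^2 + 2*m + 34) + 48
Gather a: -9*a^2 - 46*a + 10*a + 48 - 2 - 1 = -9*a^2 - 36*a + 45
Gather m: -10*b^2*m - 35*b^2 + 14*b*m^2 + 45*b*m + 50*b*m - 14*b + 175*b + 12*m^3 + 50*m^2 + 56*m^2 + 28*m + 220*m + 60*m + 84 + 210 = -35*b^2 + 161*b + 12*m^3 + m^2*(14*b + 106) + m*(-10*b^2 + 95*b + 308) + 294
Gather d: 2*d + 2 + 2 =2*d + 4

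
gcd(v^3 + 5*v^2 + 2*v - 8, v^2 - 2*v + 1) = v - 1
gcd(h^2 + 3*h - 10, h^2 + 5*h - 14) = h - 2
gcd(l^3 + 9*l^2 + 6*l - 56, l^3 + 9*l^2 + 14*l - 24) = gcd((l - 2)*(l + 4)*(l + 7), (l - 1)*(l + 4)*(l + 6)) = l + 4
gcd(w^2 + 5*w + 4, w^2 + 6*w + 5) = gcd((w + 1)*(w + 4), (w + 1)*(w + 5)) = w + 1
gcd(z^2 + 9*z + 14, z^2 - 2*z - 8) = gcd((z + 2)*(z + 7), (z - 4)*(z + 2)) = z + 2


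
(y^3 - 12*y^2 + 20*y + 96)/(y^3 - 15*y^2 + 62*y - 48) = (y + 2)/(y - 1)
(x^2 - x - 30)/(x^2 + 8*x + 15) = (x - 6)/(x + 3)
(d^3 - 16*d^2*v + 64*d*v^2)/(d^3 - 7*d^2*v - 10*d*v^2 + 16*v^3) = d*(-d + 8*v)/(-d^2 - d*v + 2*v^2)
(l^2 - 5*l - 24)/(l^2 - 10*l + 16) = (l + 3)/(l - 2)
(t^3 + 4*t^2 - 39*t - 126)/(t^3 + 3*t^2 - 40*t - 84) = (t + 3)/(t + 2)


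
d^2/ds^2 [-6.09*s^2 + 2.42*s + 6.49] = -12.1800000000000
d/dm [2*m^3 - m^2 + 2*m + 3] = 6*m^2 - 2*m + 2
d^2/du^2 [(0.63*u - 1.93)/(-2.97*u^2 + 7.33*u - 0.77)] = (-(0.63*u - 1.93)*(5.94*u - 7.33)*(11.88*u - 14.66) + (11.2266*u - 20.7)*(2.97*u^2 - 7.33*u + 0.77))/(2.97*u^2 - 7.33*u + 0.77)^3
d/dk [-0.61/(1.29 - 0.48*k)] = -0.2928/(0.48*k - 1.29)^2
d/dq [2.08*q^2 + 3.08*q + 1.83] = 4.16*q + 3.08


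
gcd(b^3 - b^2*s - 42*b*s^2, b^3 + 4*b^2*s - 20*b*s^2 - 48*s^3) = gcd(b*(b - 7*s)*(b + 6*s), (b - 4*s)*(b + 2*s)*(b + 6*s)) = b + 6*s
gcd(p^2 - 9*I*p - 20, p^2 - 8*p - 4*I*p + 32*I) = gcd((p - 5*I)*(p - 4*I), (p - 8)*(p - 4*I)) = p - 4*I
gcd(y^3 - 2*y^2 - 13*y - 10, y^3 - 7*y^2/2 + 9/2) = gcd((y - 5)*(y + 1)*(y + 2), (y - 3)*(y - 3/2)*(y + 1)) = y + 1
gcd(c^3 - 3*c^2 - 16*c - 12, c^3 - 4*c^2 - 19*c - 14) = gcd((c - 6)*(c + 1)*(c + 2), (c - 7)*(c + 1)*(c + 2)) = c^2 + 3*c + 2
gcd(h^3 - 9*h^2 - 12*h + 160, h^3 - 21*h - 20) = h^2 - h - 20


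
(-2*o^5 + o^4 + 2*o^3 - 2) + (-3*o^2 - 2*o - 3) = -2*o^5 + o^4 + 2*o^3 - 3*o^2 - 2*o - 5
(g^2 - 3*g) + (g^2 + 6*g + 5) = 2*g^2 + 3*g + 5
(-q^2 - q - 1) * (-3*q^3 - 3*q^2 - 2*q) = 3*q^5 + 6*q^4 + 8*q^3 + 5*q^2 + 2*q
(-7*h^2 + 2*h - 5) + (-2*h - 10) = -7*h^2 - 15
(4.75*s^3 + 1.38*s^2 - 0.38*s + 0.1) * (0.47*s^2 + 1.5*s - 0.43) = 2.2325*s^5 + 7.7736*s^4 - 0.1511*s^3 - 1.1164*s^2 + 0.3134*s - 0.043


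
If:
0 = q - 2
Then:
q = 2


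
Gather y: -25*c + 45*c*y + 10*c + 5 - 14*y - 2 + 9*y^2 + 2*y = -15*c + 9*y^2 + y*(45*c - 12) + 3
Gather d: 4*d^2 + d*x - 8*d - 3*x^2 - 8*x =4*d^2 + d*(x - 8) - 3*x^2 - 8*x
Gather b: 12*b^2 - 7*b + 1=12*b^2 - 7*b + 1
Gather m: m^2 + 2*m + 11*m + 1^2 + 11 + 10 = m^2 + 13*m + 22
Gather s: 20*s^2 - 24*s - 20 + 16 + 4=20*s^2 - 24*s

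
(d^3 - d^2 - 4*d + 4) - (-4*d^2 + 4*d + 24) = d^3 + 3*d^2 - 8*d - 20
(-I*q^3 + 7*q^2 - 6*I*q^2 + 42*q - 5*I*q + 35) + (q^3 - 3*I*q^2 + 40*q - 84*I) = q^3 - I*q^3 + 7*q^2 - 9*I*q^2 + 82*q - 5*I*q + 35 - 84*I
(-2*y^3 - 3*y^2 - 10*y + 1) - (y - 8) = -2*y^3 - 3*y^2 - 11*y + 9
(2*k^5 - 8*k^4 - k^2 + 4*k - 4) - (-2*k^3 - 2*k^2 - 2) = 2*k^5 - 8*k^4 + 2*k^3 + k^2 + 4*k - 2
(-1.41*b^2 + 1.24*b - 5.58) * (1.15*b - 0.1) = -1.6215*b^3 + 1.567*b^2 - 6.541*b + 0.558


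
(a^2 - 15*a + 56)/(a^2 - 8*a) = (a - 7)/a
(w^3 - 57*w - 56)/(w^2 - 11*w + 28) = (w^3 - 57*w - 56)/(w^2 - 11*w + 28)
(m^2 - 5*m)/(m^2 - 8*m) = (m - 5)/(m - 8)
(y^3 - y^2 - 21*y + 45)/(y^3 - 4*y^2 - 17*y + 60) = (y^2 + 2*y - 15)/(y^2 - y - 20)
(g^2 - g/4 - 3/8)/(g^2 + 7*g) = (g^2 - g/4 - 3/8)/(g*(g + 7))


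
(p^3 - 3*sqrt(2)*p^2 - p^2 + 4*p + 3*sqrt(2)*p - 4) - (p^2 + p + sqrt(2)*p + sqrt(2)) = p^3 - 3*sqrt(2)*p^2 - 2*p^2 + 2*sqrt(2)*p + 3*p - 4 - sqrt(2)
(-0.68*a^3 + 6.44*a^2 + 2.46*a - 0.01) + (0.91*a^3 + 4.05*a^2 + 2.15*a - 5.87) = 0.23*a^3 + 10.49*a^2 + 4.61*a - 5.88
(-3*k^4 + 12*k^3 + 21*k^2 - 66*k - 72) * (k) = -3*k^5 + 12*k^4 + 21*k^3 - 66*k^2 - 72*k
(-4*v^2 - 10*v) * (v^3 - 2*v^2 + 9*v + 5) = -4*v^5 - 2*v^4 - 16*v^3 - 110*v^2 - 50*v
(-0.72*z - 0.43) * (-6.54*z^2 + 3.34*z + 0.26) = 4.7088*z^3 + 0.4074*z^2 - 1.6234*z - 0.1118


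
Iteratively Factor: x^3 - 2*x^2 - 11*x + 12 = (x + 3)*(x^2 - 5*x + 4) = (x - 4)*(x + 3)*(x - 1)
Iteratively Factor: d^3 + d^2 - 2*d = (d - 1)*(d^2 + 2*d) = (d - 1)*(d + 2)*(d)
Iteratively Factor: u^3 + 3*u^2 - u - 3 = (u + 1)*(u^2 + 2*u - 3) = (u + 1)*(u + 3)*(u - 1)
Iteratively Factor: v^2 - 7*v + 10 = (v - 2)*(v - 5)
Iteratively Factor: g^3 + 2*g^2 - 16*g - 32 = (g - 4)*(g^2 + 6*g + 8) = (g - 4)*(g + 4)*(g + 2)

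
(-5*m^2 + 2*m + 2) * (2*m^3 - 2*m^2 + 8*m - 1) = -10*m^5 + 14*m^4 - 40*m^3 + 17*m^2 + 14*m - 2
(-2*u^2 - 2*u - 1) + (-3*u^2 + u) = -5*u^2 - u - 1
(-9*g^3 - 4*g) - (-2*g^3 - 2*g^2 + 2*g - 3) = -7*g^3 + 2*g^2 - 6*g + 3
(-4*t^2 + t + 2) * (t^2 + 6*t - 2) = -4*t^4 - 23*t^3 + 16*t^2 + 10*t - 4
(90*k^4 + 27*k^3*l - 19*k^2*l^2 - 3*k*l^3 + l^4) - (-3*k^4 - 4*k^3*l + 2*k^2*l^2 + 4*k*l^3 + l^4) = 93*k^4 + 31*k^3*l - 21*k^2*l^2 - 7*k*l^3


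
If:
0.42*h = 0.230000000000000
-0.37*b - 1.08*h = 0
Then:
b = -1.60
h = 0.55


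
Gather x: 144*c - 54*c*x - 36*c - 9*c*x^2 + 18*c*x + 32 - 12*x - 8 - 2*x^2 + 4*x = 108*c + x^2*(-9*c - 2) + x*(-36*c - 8) + 24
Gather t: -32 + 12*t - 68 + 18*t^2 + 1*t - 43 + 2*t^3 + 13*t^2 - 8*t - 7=2*t^3 + 31*t^2 + 5*t - 150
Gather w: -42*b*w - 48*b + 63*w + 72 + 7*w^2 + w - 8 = -48*b + 7*w^2 + w*(64 - 42*b) + 64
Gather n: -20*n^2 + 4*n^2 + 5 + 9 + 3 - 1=16 - 16*n^2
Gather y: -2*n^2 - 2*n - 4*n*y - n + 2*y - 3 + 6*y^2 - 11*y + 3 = -2*n^2 - 3*n + 6*y^2 + y*(-4*n - 9)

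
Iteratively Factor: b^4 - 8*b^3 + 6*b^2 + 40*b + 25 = (b - 5)*(b^3 - 3*b^2 - 9*b - 5) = (b - 5)^2*(b^2 + 2*b + 1) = (b - 5)^2*(b + 1)*(b + 1)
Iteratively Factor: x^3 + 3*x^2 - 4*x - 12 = (x + 3)*(x^2 - 4) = (x + 2)*(x + 3)*(x - 2)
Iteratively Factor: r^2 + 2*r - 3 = (r - 1)*(r + 3)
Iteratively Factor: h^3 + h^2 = (h)*(h^2 + h) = h^2*(h + 1)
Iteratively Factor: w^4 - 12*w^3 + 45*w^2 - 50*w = (w)*(w^3 - 12*w^2 + 45*w - 50) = w*(w - 2)*(w^2 - 10*w + 25) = w*(w - 5)*(w - 2)*(w - 5)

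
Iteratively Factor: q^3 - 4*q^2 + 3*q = (q)*(q^2 - 4*q + 3) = q*(q - 1)*(q - 3)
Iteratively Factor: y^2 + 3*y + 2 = (y + 2)*(y + 1)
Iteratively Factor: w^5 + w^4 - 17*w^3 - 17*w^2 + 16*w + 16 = (w + 1)*(w^4 - 17*w^2 + 16) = (w + 1)*(w + 4)*(w^3 - 4*w^2 - w + 4) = (w - 1)*(w + 1)*(w + 4)*(w^2 - 3*w - 4) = (w - 1)*(w + 1)^2*(w + 4)*(w - 4)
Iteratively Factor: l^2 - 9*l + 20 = (l - 4)*(l - 5)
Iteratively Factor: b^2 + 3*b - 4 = (b - 1)*(b + 4)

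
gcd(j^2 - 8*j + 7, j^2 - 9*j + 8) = j - 1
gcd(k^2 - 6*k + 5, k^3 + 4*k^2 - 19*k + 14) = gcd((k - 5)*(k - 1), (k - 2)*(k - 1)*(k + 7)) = k - 1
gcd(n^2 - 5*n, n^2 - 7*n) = n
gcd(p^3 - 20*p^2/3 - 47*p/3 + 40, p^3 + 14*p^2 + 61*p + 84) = p + 3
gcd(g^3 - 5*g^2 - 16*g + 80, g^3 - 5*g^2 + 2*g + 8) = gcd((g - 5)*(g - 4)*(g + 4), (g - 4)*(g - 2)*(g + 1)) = g - 4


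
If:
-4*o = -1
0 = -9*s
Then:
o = 1/4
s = 0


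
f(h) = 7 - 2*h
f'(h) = -2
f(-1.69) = 10.38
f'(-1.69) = -2.00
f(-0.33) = 7.66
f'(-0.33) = -2.00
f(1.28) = 4.44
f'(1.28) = -2.00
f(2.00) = 3.00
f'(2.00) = -2.00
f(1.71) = 3.58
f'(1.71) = -2.00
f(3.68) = -0.36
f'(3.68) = -2.00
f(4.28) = -1.56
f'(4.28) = -2.00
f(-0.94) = 8.88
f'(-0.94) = -2.00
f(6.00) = -5.00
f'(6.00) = -2.00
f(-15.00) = 37.00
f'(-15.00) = -2.00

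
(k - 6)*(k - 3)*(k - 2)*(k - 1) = k^4 - 12*k^3 + 47*k^2 - 72*k + 36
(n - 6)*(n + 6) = n^2 - 36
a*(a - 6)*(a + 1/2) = a^3 - 11*a^2/2 - 3*a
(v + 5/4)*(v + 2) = v^2 + 13*v/4 + 5/2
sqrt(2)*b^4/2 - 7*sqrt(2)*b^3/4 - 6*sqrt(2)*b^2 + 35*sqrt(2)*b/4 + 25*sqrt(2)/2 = (b - 5)*(b - 2)*(b + 5/2)*(sqrt(2)*b/2 + sqrt(2)/2)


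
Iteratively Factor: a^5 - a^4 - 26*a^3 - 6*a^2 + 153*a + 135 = (a - 5)*(a^4 + 4*a^3 - 6*a^2 - 36*a - 27) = (a - 5)*(a - 3)*(a^3 + 7*a^2 + 15*a + 9) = (a - 5)*(a - 3)*(a + 3)*(a^2 + 4*a + 3) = (a - 5)*(a - 3)*(a + 1)*(a + 3)*(a + 3)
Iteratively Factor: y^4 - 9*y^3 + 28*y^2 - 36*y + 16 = (y - 1)*(y^3 - 8*y^2 + 20*y - 16) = (y - 2)*(y - 1)*(y^2 - 6*y + 8) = (y - 2)^2*(y - 1)*(y - 4)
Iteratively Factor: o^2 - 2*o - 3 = (o + 1)*(o - 3)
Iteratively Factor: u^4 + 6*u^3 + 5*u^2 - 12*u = (u)*(u^3 + 6*u^2 + 5*u - 12) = u*(u + 4)*(u^2 + 2*u - 3) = u*(u + 3)*(u + 4)*(u - 1)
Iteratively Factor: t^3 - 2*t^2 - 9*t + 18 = (t + 3)*(t^2 - 5*t + 6) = (t - 2)*(t + 3)*(t - 3)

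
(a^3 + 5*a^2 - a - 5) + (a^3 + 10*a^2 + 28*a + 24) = 2*a^3 + 15*a^2 + 27*a + 19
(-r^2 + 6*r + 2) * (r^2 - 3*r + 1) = -r^4 + 9*r^3 - 17*r^2 + 2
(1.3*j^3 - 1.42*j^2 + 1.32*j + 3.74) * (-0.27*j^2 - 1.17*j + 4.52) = -0.351*j^5 - 1.1376*j^4 + 7.181*j^3 - 8.9726*j^2 + 1.5906*j + 16.9048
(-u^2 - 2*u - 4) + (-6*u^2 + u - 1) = -7*u^2 - u - 5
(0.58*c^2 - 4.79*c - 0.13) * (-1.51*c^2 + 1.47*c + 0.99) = -0.8758*c^4 + 8.0855*c^3 - 6.2708*c^2 - 4.9332*c - 0.1287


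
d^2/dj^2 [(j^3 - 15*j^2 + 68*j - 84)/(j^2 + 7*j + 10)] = 8*(53*j^3 + 102*j^2 - 876*j - 2384)/(j^6 + 21*j^5 + 177*j^4 + 763*j^3 + 1770*j^2 + 2100*j + 1000)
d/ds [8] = 0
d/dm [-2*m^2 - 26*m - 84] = -4*m - 26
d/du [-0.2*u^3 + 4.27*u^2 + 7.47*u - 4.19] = -0.6*u^2 + 8.54*u + 7.47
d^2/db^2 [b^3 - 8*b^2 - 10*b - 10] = 6*b - 16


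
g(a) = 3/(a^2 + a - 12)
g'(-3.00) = 0.42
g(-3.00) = -0.50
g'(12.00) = 0.00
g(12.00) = 0.02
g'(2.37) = -1.07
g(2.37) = -0.75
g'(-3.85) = 19.04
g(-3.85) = -2.92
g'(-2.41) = 0.15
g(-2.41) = -0.35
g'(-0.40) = -0.00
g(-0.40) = -0.25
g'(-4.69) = 0.89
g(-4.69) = 0.57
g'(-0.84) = 0.01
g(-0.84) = -0.25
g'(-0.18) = -0.01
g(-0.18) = -0.25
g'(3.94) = -0.48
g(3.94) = 0.40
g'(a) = 3*(-2*a - 1)/(a^2 + a - 12)^2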